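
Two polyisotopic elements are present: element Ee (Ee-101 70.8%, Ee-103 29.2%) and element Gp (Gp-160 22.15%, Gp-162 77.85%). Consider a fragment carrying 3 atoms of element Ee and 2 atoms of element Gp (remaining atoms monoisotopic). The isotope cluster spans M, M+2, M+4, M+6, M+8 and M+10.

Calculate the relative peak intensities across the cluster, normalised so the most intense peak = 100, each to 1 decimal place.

Element Ee pattern (n=3): 0.35489491 : 0.43910726 : 0.18110074 : 0.02489709
Element Gp pattern (n=2): 0.04906225 : 0.3448755 : 0.60606225
Convolve the two distributions (both contribute in 2-u steps):
  M: 0.35489491×0.04906225 = 0.017412
  M+2: 0.35489491×0.3448755 + 0.43910726×0.04906225 = 0.143938
  M+4: 0.35489491×0.60606225 + 0.43910726×0.3448755 + 0.18110074×0.04906225 = 0.375411
  M+6: 0.43910726×0.60606225 + 0.18110074×0.3448755 + 0.02489709×0.04906225 = 0.329805
  M+8: 0.18110074×0.60606225 + 0.02489709×0.3448755 = 0.118345
  M+10: 0.02489709×0.60606225 = 0.015089
Scale to base peak (0.375411) = 100: 4.6 : 38.3 : 100.0 : 87.9 : 31.5 : 4.0

4.6 : 38.3 : 100.0 : 87.9 : 31.5 : 4.0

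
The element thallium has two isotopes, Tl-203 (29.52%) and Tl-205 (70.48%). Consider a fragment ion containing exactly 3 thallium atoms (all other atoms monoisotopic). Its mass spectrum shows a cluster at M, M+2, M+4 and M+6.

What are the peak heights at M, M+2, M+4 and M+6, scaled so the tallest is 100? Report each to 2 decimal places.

Expanding (0.2952 + 0.7048)^3:
P(M) = 0.2952^3 = 0.025725
P(M+2) = 3 × 0.2952^2 × 0.7048^1 = 0.184255
P(M+4) = 3 × 0.2952^1 × 0.7048^2 = 0.439916
P(M+6) = 0.7048^3 = 0.350104
The M+4 peak is largest (0.439916); scaling to 100 gives 5.85 : 41.88 : 100.00 : 79.58.

5.85 : 41.88 : 100.00 : 79.58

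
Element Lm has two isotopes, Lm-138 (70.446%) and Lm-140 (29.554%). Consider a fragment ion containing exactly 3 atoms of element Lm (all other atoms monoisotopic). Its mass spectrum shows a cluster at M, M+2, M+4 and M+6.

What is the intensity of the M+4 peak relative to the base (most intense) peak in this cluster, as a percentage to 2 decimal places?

(0.70446 + 0.29554)^3 gives M 0.3496, M+2 0.4400, M+4 0.1846, M+6 0.0258; the largest is M+2.
P(M+2) = C(3,1) × 0.70446^2 × 0.29554^1 = 3 × 0.49626389 × 0.29554 = 0.439997 (base)
P(M+4) = C(3,2) × 0.70446^1 × 0.29554^2 = 3 × 0.70446 × 0.08734389 = 0.184591
Relative intensity = 0.184591 / 0.439997 × 100 = 41.95

41.95%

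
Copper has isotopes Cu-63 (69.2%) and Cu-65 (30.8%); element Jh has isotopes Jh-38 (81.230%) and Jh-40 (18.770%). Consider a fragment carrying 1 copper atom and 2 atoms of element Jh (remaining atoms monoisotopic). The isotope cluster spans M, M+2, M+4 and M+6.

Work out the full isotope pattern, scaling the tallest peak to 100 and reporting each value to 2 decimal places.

100.00 : 90.72 : 25.91 : 2.38

Copper pattern (n=1): 0.6920 : 0.3080
Element Jh pattern (n=2): 0.65983129 : 0.30493742 : 0.03523129
Convolve the two distributions (both contribute in 2-u steps):
  M: 0.6920×0.65983129 = 0.456603
  M+2: 0.6920×0.30493742 + 0.3080×0.65983129 = 0.414245
  M+4: 0.6920×0.03523129 + 0.3080×0.30493742 = 0.118301
  M+6: 0.3080×0.03523129 = 0.010851
Scale to base peak (0.456603) = 100: 100.00 : 90.72 : 25.91 : 2.38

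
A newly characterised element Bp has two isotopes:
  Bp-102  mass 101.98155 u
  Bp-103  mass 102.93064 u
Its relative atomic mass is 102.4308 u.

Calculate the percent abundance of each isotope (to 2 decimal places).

Let x be the fractional abundance of Bp-102; then Bp-103 has abundance 1 − x.
101.98155·x + 102.93064·(1 − x) = 102.4308
(101.98155 − 102.93064)·x = 102.4308 − 102.93064
x = -0.49984 / -0.94909 = 0.52665 → 52.67% Bp-102, 47.33% Bp-103.

Bp-102: 52.67%, Bp-103: 47.33%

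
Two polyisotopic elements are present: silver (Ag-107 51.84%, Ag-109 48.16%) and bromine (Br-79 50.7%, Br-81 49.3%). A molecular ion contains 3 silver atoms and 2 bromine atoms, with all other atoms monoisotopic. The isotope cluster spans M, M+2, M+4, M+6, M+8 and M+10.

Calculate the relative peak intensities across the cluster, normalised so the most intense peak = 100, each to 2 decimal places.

11.17 : 52.84 : 100.00 : 94.61 : 44.75 : 8.47

Silver pattern (n=3): 0.13931407 : 0.38827347 : 0.36071085 : 0.11170161
Bromine pattern (n=2): 0.257049 : 0.499902 : 0.243049
Convolve the two distributions (both contribute in 2-u steps):
  M: 0.13931407×0.257049 = 0.035811
  M+2: 0.13931407×0.499902 + 0.38827347×0.257049 = 0.169449
  M+4: 0.13931407×0.243049 + 0.38827347×0.499902 + 0.36071085×0.257049 = 0.320679
  M+6: 0.38827347×0.243049 + 0.36071085×0.499902 + 0.11170161×0.257049 = 0.303402
  M+8: 0.36071085×0.243049 + 0.11170161×0.499902 = 0.143510
  M+10: 0.11170161×0.243049 = 0.027149
Scale to base peak (0.320679) = 100: 11.17 : 52.84 : 100.00 : 94.61 : 44.75 : 8.47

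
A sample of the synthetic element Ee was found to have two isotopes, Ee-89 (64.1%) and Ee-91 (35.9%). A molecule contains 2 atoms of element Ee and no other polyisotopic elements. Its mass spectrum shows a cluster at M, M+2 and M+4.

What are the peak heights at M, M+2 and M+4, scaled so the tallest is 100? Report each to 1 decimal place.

The 2 Ee atoms are independent, so intensities follow the terms of (0.641 + 0.359)^2.
P(M) = 0.641^2 = 0.410881
P(M+2) = 2 × 0.641^1 × 0.359^1 = 0.460238
P(M+4) = 0.359^2 = 0.128881
The M+2 peak is largest (0.460238); scaling to 100 gives 89.3 : 100.0 : 28.0.

89.3 : 100.0 : 28.0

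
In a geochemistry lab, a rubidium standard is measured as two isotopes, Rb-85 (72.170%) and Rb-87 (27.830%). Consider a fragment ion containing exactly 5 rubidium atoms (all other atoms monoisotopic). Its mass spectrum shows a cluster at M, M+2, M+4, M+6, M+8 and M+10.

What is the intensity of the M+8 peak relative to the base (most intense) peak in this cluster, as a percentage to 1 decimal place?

5.7%

Term probabilities: M 0.1958, M+2 0.3775, M+4 0.2911, M+6 0.1123, M+8 0.0216, M+10 0.0017. Base peak = M+2.
P(M+2) = C(5,1) × 0.72170^4 × 0.27830^1 = 5 × 0.27128565 × 0.2783 = 0.377494 (base)
P(M+8) = C(5,4) × 0.72170^1 × 0.27830^4 = 5 × 0.7217 × 0.00599864 = 0.021646
Relative intensity = 0.021646 / 0.377494 × 100 = 5.7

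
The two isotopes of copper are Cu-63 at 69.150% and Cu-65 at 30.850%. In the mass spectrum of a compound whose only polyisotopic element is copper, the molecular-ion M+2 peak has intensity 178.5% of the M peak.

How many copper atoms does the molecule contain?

4

For n independent Cu atoms, I(M+2)/I(M) = n · (abundance Cu-65) / (abundance Cu-63) = n · 0.30850/0.69150.
n = 1.785 × 0.69150/0.30850 = 4.00 ≈ 4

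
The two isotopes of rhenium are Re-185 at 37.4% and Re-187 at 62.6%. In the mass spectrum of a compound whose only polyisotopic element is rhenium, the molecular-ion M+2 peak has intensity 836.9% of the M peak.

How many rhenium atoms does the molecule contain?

The M+2/M ratio from n Re atoms is n · q/p = n · 0.626/0.374.
n = 8.369 × 0.374/0.626 = 5.00 ≈ 5

5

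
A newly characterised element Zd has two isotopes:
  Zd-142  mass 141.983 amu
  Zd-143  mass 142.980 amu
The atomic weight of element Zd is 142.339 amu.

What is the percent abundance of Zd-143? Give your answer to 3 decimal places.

35.707%

Let x be the fractional abundance of Zd-142; then Zd-143 has abundance 1 − x.
141.983·x + 142.980·(1 − x) = 142.339
(141.983 − 142.980)·x = 142.339 − 142.980
x = -0.641 / -0.997 = 0.64293 → 64.293% Zd-142, 35.707% Zd-143.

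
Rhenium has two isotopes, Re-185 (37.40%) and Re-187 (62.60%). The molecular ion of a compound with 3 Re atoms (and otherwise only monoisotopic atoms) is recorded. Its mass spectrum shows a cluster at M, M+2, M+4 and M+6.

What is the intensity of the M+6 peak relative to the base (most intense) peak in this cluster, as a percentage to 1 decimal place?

55.8%

(0.3740 + 0.6260)^3 gives M 0.0523, M+2 0.2627, M+4 0.4397, M+6 0.2453; the largest is M+4.
P(M+4) = C(3,2) × 0.3740^1 × 0.6260^2 = 3 × 0.3740 × 0.391876 = 0.439685 (base)
P(M+6) = C(3,3) × 0.3740^0 × 0.6260^3 = 1 × 1.0000 × 0.24531438 = 0.245314
Relative intensity = 0.245314 / 0.439685 × 100 = 55.8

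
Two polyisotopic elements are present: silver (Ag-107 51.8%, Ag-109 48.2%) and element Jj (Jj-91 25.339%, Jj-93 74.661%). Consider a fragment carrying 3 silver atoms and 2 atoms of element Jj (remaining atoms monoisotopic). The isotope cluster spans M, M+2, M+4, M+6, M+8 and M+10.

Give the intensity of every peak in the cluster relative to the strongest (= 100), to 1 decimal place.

Silver pattern (n=3): 0.13899183 : 0.3879965 : 0.3610315 : 0.11198017
Element Jj pattern (n=2): 0.06420649 : 0.37836702 : 0.55742649
Convolve the two distributions (both contribute in 2-u steps):
  M: 0.13899183×0.06420649 = 0.008924
  M+2: 0.13899183×0.37836702 + 0.3879965×0.06420649 = 0.077502
  M+4: 0.13899183×0.55742649 + 0.3879965×0.37836702 + 0.3610315×0.06420649 = 0.247463
  M+6: 0.3879965×0.55742649 + 0.3610315×0.37836702 + 0.11198017×0.06420649 = 0.360072
  M+8: 0.3610315×0.55742649 + 0.11198017×0.37836702 = 0.243618
  M+10: 0.11198017×0.55742649 = 0.062421
Scale to base peak (0.360072) = 100: 2.5 : 21.5 : 68.7 : 100.0 : 67.7 : 17.3

2.5 : 21.5 : 68.7 : 100.0 : 67.7 : 17.3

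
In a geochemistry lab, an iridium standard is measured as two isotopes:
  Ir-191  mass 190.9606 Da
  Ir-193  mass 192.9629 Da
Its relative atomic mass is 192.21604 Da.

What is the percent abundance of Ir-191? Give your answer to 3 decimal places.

Writing the weighted mean with unknown fraction x of Ir-191:
190.9606·x + 192.9629·(1 − x) = 192.21604
(190.9606 − 192.9629)·x = 192.21604 − 192.9629
x = -0.74686 / -2.0023 = 0.37300 → 37.300% Ir-191, 62.700% Ir-193.

37.300%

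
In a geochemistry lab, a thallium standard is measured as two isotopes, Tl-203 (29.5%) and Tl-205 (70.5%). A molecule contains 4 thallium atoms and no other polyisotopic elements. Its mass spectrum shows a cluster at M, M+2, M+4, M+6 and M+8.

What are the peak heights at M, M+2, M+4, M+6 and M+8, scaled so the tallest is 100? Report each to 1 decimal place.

The 4 Tl atoms are independent, so intensities follow the terms of (0.295 + 0.705)^4.
P(M) = 0.295^4 = 0.007573
P(M+2) = 4 × 0.295^3 × 0.705^1 = 0.072396
P(M+4) = 6 × 0.295^2 × 0.705^2 = 0.259522
P(M+6) = 4 × 0.295^1 × 0.705^3 = 0.413475
P(M+8) = 0.705^4 = 0.247034
The M+6 peak is largest (0.413475); scaling to 100 gives 1.8 : 17.5 : 62.8 : 100.0 : 59.7.

1.8 : 17.5 : 62.8 : 100.0 : 59.7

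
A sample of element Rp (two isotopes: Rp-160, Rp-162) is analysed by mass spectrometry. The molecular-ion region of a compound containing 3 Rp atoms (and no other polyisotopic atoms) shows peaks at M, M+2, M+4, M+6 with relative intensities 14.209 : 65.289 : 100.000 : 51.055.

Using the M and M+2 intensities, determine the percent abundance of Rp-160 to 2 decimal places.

If p is the fraction of Rp that is Rp-160, then I(M+2)/I(M) = [C(3,1)·p^2·(1−p)] / p^3 = 3·(1−p)/p = 65.289/14.209 = 4.5949
(1−p)/p = 4.5949/3 = 1.5316  ⇒  p = 1/(1 + 1.5316) = 0.3950
Rp-160: 39.50%, Rp-162: 60.50%.

39.50%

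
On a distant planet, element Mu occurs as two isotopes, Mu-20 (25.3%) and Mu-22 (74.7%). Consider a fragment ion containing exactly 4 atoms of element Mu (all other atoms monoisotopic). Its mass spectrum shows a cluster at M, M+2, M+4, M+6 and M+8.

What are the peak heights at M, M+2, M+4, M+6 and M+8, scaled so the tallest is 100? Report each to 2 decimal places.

Each Mu atom is independently Mu-20 (p = 0.253) or Mu-22 (q = 0.747); the cluster is the binomial expansion (p + q)^4.
P(M) = 0.253^4 = 0.004097
P(M+2) = 4 × 0.253^3 × 0.747^1 = 0.048388
P(M+4) = 6 × 0.253^2 × 0.747^2 = 0.214306
P(M+6) = 4 × 0.253^1 × 0.747^3 = 0.421835
P(M+8) = 0.747^4 = 0.311374
The M+6 peak is largest (0.421835); scaling to 100 gives 0.97 : 11.47 : 50.80 : 100.00 : 73.81.

0.97 : 11.47 : 50.80 : 100.00 : 73.81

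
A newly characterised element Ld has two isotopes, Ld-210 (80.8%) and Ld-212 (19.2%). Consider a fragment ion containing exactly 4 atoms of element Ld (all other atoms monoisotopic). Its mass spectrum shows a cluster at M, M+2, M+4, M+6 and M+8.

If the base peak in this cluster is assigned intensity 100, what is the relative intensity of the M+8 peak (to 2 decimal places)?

Term probabilities: M 0.4262, M+2 0.4051, M+4 0.1444, M+6 0.0229, M+8 0.0014. Base peak = M.
P(M) = C(4,0) × 0.808^4 × 0.192^0 = 1 × 0.4262314 × 1.0000 = 0.426231 (base)
P(M+8) = C(4,4) × 0.808^0 × 0.192^4 = 1 × 1.0000 × 0.00135895 = 0.001359
Relative intensity = 0.001359 / 0.426231 × 100 = 0.32

0.32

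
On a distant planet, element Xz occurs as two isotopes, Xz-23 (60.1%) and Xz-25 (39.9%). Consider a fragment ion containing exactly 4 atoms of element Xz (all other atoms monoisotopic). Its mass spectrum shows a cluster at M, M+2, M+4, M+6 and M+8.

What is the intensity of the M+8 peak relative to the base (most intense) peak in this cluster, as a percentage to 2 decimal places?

7.32%

(0.601 + 0.399)^4 gives M 0.1305, M+2 0.3465, M+4 0.3450, M+6 0.1527, M+8 0.0253; the largest is M+2.
P(M+2) = C(4,1) × 0.601^3 × 0.399^1 = 4 × 0.2170818 × 0.3990 = 0.346463 (base)
P(M+8) = C(4,4) × 0.601^0 × 0.399^4 = 1 × 1.0000 × 0.02534496 = 0.025345
Relative intensity = 0.025345 / 0.346463 × 100 = 7.32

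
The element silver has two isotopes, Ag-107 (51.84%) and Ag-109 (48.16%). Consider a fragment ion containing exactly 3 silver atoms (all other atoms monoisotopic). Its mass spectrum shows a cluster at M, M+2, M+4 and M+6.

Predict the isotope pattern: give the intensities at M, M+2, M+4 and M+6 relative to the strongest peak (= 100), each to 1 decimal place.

The 3 Ag atoms are independent, so intensities follow the terms of (0.5184 + 0.4816)^3.
P(M) = 0.5184^3 = 0.139314
P(M+2) = 3 × 0.5184^2 × 0.4816^1 = 0.388273
P(M+4) = 3 × 0.5184^1 × 0.4816^2 = 0.360711
P(M+6) = 0.4816^3 = 0.111702
The M+2 peak is largest (0.388273); scaling to 100 gives 35.9 : 100.0 : 92.9 : 28.8.

35.9 : 100.0 : 92.9 : 28.8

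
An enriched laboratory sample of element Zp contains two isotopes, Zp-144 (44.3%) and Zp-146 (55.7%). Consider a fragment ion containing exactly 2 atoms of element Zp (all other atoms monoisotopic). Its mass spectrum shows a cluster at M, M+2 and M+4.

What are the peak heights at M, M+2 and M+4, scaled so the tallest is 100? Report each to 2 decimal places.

Expanding (0.443 + 0.557)^2:
P(M) = 0.443^2 = 0.196249
P(M+2) = 2 × 0.443^1 × 0.557^1 = 0.493502
P(M+4) = 0.557^2 = 0.310249
The M+2 peak is largest (0.493502); scaling to 100 gives 39.77 : 100.00 : 62.87.

39.77 : 100.00 : 62.87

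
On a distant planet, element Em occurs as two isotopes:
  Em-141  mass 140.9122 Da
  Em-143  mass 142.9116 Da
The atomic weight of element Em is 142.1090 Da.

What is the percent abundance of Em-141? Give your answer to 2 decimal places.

Let x be the fractional abundance of Em-141; then Em-143 has abundance 1 − x.
140.9122·x + 142.9116·(1 − x) = 142.1090
(140.9122 − 142.9116)·x = 142.1090 − 142.9116
x = -0.8026 / -1.9994 = 0.40142 → 40.14% Em-141, 59.86% Em-143.

40.14%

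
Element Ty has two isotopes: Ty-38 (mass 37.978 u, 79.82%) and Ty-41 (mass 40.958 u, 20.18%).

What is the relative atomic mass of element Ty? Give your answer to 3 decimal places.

38.579 u

Average mass = Σ (abundance × isotope mass) = 0.7982 × 37.978 + 0.2018 × 40.958
= 30.3140 + 8.2653 = 38.5793 u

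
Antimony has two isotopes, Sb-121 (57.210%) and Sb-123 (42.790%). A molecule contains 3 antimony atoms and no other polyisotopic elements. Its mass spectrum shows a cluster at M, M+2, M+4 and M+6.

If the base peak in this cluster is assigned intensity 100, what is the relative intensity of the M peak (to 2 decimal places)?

Term probabilities: M 0.1872, M+2 0.4202, M+4 0.3143, M+6 0.0783. Base peak = M+2.
P(M+2) = C(3,1) × 0.57210^2 × 0.42790^1 = 3 × 0.32729841 × 0.4279 = 0.420153 (base)
P(M) = C(3,0) × 0.57210^3 × 0.42790^0 = 1 × 0.18724742 × 1.0000 = 0.187247
Relative intensity = 0.187247 / 0.420153 × 100 = 44.57

44.57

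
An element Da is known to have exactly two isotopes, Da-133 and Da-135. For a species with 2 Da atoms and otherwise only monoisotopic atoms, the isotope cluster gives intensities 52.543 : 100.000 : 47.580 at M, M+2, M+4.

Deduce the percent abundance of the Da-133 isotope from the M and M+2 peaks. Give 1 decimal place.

51.2%

If p is the fraction of Da that is Da-133, then I(M+2)/I(M) = [C(2,1)·p^1·(1−p)] / p^2 = 2·(1−p)/p = 100.000/52.543 = 1.9032
(1−p)/p = 1.9032/2 = 0.9516  ⇒  p = 1/(1 + 0.9516) = 0.5124
Da-133: 51.2%, Da-135: 48.8%.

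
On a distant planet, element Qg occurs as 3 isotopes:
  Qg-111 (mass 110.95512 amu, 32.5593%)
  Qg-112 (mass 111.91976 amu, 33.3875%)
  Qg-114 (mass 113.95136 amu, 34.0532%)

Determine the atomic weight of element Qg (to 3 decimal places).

Average mass = Σ (abundance × isotope mass) = 0.325593 × 110.95512 + 0.333875 × 111.91976 + 0.340532 × 113.95136
= 36.126210 + 37.367210 + 38.804085 = 112.297505 amu

112.298 amu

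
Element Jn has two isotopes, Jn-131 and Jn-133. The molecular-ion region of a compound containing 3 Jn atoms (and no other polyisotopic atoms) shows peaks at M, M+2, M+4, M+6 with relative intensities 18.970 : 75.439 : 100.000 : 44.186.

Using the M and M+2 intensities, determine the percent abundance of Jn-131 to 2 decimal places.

If p is the fraction of Jn that is Jn-131, then I(M+2)/I(M) = [C(3,1)·p^2·(1−p)] / p^3 = 3·(1−p)/p = 75.439/18.970 = 3.9768
(1−p)/p = 3.9768/3 = 1.3256  ⇒  p = 1/(1 + 1.3256) = 0.4300
Jn-131: 43.00%, Jn-133: 57.00%.

43.00%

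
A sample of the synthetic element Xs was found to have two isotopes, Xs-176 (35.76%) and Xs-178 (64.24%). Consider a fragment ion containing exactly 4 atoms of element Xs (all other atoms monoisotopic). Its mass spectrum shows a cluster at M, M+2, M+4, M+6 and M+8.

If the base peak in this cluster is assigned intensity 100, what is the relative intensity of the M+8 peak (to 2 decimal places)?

Term probabilities: M 0.0164, M+2 0.1175, M+4 0.3166, M+6 0.3792, M+8 0.1703. Base peak = M+6.
P(M+6) = C(4,3) × 0.3576^1 × 0.6424^3 = 4 × 0.3576 × 0.26510419 = 0.379205 (base)
P(M+8) = C(4,4) × 0.3576^0 × 0.6424^4 = 1 × 1.0000 × 0.17030293 = 0.170303
Relative intensity = 0.170303 / 0.379205 × 100 = 44.91

44.91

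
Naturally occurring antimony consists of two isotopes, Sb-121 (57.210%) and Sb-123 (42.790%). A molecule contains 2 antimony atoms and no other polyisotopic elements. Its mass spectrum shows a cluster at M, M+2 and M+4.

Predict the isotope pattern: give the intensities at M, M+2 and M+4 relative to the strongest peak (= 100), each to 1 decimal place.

66.8 : 100.0 : 37.4

The 2 Sb atoms are independent, so intensities follow the terms of (0.57210 + 0.42790)^2.
P(M) = 0.57210^2 = 0.327298
P(M+2) = 2 × 0.57210^1 × 0.42790^1 = 0.489603
P(M+4) = 0.42790^2 = 0.183098
The M+2 peak is largest (0.489603); scaling to 100 gives 66.8 : 100.0 : 37.4.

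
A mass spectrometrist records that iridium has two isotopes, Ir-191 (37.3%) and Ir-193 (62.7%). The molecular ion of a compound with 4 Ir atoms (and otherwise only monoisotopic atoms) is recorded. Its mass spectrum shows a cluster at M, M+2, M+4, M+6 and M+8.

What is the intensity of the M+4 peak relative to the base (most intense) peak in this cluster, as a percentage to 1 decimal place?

89.2%

(0.373 + 0.627)^4 gives M 0.0194, M+2 0.1302, M+4 0.3282, M+6 0.3678, M+8 0.1546; the largest is M+6.
P(M+6) = C(4,3) × 0.373^1 × 0.627^3 = 4 × 0.3730 × 0.24649188 = 0.367766 (base)
P(M+4) = C(4,2) × 0.373^2 × 0.627^2 = 6 × 0.139129 × 0.393129 = 0.328174
Relative intensity = 0.328174 / 0.367766 × 100 = 89.2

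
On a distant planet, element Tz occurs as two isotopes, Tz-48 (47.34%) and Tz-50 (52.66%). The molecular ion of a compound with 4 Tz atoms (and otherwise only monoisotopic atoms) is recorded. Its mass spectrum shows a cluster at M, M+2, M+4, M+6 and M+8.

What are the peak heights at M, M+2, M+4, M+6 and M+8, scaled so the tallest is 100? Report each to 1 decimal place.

Expanding (0.4734 + 0.5266)^4:
P(M) = 0.4734^4 = 0.050224
P(M+2) = 4 × 0.4734^3 × 0.5266^1 = 0.223473
P(M+4) = 6 × 0.4734^2 × 0.5266^2 = 0.372880
P(M+6) = 4 × 0.4734^1 × 0.5266^3 = 0.276523
P(M+8) = 0.5266^4 = 0.076899
The M+4 peak is largest (0.372880); scaling to 100 gives 13.5 : 59.9 : 100.0 : 74.2 : 20.6.

13.5 : 59.9 : 100.0 : 74.2 : 20.6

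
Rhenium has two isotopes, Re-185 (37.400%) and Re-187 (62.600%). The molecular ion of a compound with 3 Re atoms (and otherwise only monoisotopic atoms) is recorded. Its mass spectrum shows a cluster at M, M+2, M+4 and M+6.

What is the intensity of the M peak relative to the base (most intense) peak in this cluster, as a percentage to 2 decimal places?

11.90%

(0.37400 + 0.62600)^3 gives M 0.0523, M+2 0.2627, M+4 0.4397, M+6 0.2453; the largest is M+4.
P(M+4) = C(3,2) × 0.37400^1 × 0.62600^2 = 3 × 0.3740 × 0.391876 = 0.439685 (base)
P(M) = C(3,0) × 0.37400^3 × 0.62600^0 = 1 × 0.05231362 × 1.0000 = 0.052314
Relative intensity = 0.052314 / 0.439685 × 100 = 11.90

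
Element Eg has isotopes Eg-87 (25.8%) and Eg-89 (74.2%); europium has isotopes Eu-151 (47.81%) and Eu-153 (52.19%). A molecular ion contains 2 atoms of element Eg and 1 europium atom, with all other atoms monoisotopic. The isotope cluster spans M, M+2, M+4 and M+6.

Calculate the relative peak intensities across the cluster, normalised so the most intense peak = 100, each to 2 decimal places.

Element Eg pattern (n=2): 0.066564 : 0.382872 : 0.550564
Europium pattern (n=1): 0.4781 : 0.5219
Convolve the two distributions (both contribute in 2-u steps):
  M: 0.066564×0.4781 = 0.031824
  M+2: 0.066564×0.5219 + 0.382872×0.4781 = 0.217791
  M+4: 0.382872×0.5219 + 0.550564×0.4781 = 0.463046
  M+6: 0.550564×0.5219 = 0.287339
Scale to base peak (0.463046) = 100: 6.87 : 47.03 : 100.00 : 62.05

6.87 : 47.03 : 100.00 : 62.05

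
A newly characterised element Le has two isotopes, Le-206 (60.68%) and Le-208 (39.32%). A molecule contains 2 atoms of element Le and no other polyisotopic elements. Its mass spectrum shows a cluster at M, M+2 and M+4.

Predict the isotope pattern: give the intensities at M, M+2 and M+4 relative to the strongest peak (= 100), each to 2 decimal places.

The 2 Le atoms are independent, so intensities follow the terms of (0.6068 + 0.3932)^2.
P(M) = 0.6068^2 = 0.368206
P(M+2) = 2 × 0.6068^1 × 0.3932^1 = 0.477188
P(M+4) = 0.3932^2 = 0.154606
The M+2 peak is largest (0.477188); scaling to 100 gives 77.16 : 100.00 : 32.40.

77.16 : 100.00 : 32.40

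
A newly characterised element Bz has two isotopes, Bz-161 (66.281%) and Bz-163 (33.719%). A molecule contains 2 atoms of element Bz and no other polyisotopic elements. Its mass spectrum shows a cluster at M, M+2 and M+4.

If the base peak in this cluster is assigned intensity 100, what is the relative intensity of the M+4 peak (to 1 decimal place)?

25.4

Term probabilities: M 0.4393, M+2 0.4470, M+4 0.1137. Base peak = M+2.
P(M+2) = C(2,1) × 0.66281^1 × 0.33719^1 = 2 × 0.66281 × 0.33719 = 0.446986 (base)
P(M+4) = C(2,2) × 0.66281^0 × 0.33719^2 = 1 × 1.0000 × 0.1136971 = 0.113697
Relative intensity = 0.113697 / 0.446986 × 100 = 25.4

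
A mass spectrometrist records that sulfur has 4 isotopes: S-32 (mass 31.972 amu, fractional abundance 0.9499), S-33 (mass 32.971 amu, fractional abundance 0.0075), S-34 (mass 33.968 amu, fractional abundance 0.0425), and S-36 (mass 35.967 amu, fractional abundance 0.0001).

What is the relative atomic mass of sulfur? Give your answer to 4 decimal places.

The abundance-weighted mean is 0.9499 × 31.972 + 0.0075 × 32.971 + 0.0425 × 33.968 + 0.0001 × 35.967
= 30.37020 + 0.24728 + 1.44364 + 0.00360 = 32.06472 amu

32.0647 amu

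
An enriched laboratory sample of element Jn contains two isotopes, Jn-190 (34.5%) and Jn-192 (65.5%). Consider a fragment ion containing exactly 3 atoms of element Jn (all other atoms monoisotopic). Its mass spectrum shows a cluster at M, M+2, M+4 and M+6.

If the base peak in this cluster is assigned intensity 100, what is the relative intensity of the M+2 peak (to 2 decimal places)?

Term probabilities: M 0.0411, M+2 0.2339, M+4 0.4440, M+6 0.2810. Base peak = M+4.
P(M+4) = C(3,2) × 0.345^1 × 0.655^2 = 3 × 0.3450 × 0.429025 = 0.444041 (base)
P(M+2) = C(3,1) × 0.345^2 × 0.655^1 = 3 × 0.119025 × 0.6550 = 0.233884
Relative intensity = 0.233884 / 0.444041 × 100 = 52.67

52.67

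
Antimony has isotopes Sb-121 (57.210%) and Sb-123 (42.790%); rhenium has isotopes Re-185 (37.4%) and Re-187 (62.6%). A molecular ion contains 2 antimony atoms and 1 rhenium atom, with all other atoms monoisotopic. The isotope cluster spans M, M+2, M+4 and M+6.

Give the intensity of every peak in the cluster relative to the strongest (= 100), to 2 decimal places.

31.55 : 100.00 : 96.64 : 29.54

Antimony pattern (n=2): 0.32729841 : 0.48960318 : 0.18309841
Rhenium pattern (n=1): 0.3740 : 0.6260
Convolve the two distributions (both contribute in 2-u steps):
  M: 0.32729841×0.3740 = 0.122410
  M+2: 0.32729841×0.6260 + 0.48960318×0.3740 = 0.388000
  M+4: 0.48960318×0.6260 + 0.18309841×0.3740 = 0.374970
  M+6: 0.18309841×0.6260 = 0.114620
Scale to base peak (0.388000) = 100: 31.55 : 100.00 : 96.64 : 29.54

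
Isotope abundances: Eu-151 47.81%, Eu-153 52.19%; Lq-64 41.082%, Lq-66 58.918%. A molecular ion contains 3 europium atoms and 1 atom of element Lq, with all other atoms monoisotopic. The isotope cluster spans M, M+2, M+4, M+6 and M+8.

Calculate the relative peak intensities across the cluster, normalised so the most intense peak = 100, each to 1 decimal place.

12.1 : 56.9 : 100.0 : 77.7 : 22.6

Europium pattern (n=3): 0.10928391 : 0.3578871 : 0.39067407 : 0.14215492
Element Lq pattern (n=1): 0.41082 : 0.58918
Convolve the two distributions (both contribute in 2-u steps):
  M: 0.10928391×0.41082 = 0.044896
  M+2: 0.10928391×0.58918 + 0.3578871×0.41082 = 0.211415
  M+4: 0.3578871×0.58918 + 0.39067407×0.41082 = 0.371357
  M+6: 0.39067407×0.58918 + 0.14215492×0.41082 = 0.288577
  M+8: 0.14215492×0.58918 = 0.083755
Scale to base peak (0.371357) = 100: 12.1 : 56.9 : 100.0 : 77.7 : 22.6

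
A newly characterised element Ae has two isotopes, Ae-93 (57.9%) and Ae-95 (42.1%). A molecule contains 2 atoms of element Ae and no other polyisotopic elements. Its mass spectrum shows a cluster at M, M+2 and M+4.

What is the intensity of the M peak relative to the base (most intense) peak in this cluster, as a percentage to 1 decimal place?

Binomial terms of (0.579 + 0.421)^2: M 0.3352, M+2 0.4875, M+4 0.1772 → M+2 is the base peak.
P(M+2) = C(2,1) × 0.579^1 × 0.421^1 = 2 × 0.5790 × 0.4210 = 0.487518 (base)
P(M) = C(2,0) × 0.579^2 × 0.421^0 = 1 × 0.335241 × 1.0000 = 0.335241
Relative intensity = 0.335241 / 0.487518 × 100 = 68.8

68.8%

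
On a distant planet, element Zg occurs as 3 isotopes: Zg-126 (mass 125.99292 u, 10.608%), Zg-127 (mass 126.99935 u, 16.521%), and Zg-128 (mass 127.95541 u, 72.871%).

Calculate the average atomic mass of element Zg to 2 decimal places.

127.59 u

Weight each isotope mass by its fractional abundance: 0.10608 × 125.99292 + 0.16521 × 126.99935 + 0.72871 × 127.95541
= 13.365329 + 20.981563 + 93.242387 = 127.589279 u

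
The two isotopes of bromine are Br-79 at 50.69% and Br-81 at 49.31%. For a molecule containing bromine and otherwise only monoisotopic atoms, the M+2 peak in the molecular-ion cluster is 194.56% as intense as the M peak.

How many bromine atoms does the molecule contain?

2

With n Br atoms, P(M+2)/P(M) = C(n,1)·p^(n−1)q / p^n = n·q/p = n · 0.4931/0.5069.
n = 1.9456 × 0.5069/0.4931 = 2.00 ≈ 2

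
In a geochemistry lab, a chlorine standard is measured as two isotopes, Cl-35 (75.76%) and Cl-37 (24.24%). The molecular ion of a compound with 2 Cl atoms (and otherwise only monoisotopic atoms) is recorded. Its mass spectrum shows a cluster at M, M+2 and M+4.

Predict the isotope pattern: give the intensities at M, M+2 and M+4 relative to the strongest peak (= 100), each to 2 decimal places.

100.00 : 63.99 : 10.24

The 2 Cl atoms are independent, so intensities follow the terms of (0.7576 + 0.2424)^2.
P(M) = 0.7576^2 = 0.573958
P(M+2) = 2 × 0.7576^1 × 0.2424^1 = 0.367284
P(M+4) = 0.2424^2 = 0.058758
The M peak is largest (0.573958); scaling to 100 gives 100.00 : 63.99 : 10.24.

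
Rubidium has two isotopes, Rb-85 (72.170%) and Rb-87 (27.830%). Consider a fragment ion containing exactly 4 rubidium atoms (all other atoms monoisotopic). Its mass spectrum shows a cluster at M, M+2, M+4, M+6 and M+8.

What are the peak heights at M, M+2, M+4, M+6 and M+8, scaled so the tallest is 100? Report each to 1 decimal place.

64.8 : 100.0 : 57.8 : 14.9 : 1.4

Each Rb atom is independently Rb-85 (p = 0.72170) or Rb-87 (q = 0.27830); the cluster is the binomial expansion (p + q)^4.
P(M) = 0.72170^4 = 0.271286
P(M+2) = 4 × 0.72170^3 × 0.27830^1 = 0.418450
P(M+4) = 6 × 0.72170^2 × 0.27830^2 = 0.242042
P(M+6) = 4 × 0.72170^1 × 0.27830^3 = 0.062224
P(M+8) = 0.27830^4 = 0.005999
The M+2 peak is largest (0.418450); scaling to 100 gives 64.8 : 100.0 : 57.8 : 14.9 : 1.4.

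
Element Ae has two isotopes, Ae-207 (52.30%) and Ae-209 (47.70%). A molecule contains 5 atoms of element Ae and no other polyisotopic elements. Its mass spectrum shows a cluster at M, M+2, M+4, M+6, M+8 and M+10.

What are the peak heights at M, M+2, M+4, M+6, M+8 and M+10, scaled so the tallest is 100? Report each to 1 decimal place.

Each Ae atom is independently Ae-207 (p = 0.5230) or Ae-209 (q = 0.4770); the cluster is the binomial expansion (p + q)^5.
P(M) = 0.5230^5 = 0.039130
P(M+2) = 5 × 0.5230^4 × 0.4770^1 = 0.178441
P(M+4) = 10 × 0.5230^3 × 0.4770^2 = 0.325493
P(M+6) = 10 × 0.5230^2 × 0.4770^3 = 0.296865
P(M+8) = 5 × 0.5230^1 × 0.4770^4 = 0.135377
P(M+10) = 0.4770^5 = 0.024694
The M+4 peak is largest (0.325493); scaling to 100 gives 12.0 : 54.8 : 100.0 : 91.2 : 41.6 : 7.6.

12.0 : 54.8 : 100.0 : 91.2 : 41.6 : 7.6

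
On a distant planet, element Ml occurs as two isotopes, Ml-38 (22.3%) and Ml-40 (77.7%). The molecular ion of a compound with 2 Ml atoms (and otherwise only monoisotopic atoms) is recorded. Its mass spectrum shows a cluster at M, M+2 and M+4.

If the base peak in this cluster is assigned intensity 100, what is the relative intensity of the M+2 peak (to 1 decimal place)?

Term probabilities: M 0.0497, M+2 0.3465, M+4 0.6037. Base peak = M+4.
P(M+4) = C(2,2) × 0.223^0 × 0.777^2 = 1 × 1.0000 × 0.603729 = 0.603729 (base)
P(M+2) = C(2,1) × 0.223^1 × 0.777^1 = 2 × 0.2230 × 0.7770 = 0.346542
Relative intensity = 0.346542 / 0.603729 × 100 = 57.4

57.4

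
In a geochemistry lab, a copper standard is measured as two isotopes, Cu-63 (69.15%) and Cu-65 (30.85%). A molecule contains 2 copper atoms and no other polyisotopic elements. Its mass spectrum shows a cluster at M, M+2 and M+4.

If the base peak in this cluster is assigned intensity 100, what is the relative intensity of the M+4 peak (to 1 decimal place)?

19.9

(0.6915 + 0.3085)^2 gives M 0.4782, M+2 0.4267, M+4 0.0952; the largest is M.
P(M) = C(2,0) × 0.6915^2 × 0.3085^0 = 1 × 0.47817225 × 1.0000 = 0.478172 (base)
P(M+4) = C(2,2) × 0.6915^0 × 0.3085^2 = 1 × 1.0000 × 0.09517225 = 0.095172
Relative intensity = 0.095172 / 0.478172 × 100 = 19.9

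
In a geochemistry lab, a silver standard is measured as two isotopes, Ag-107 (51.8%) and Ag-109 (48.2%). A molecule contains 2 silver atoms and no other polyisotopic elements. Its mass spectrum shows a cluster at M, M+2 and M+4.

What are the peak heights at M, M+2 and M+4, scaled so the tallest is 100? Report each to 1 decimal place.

53.7 : 100.0 : 46.5

Expanding (0.518 + 0.482)^2:
P(M) = 0.518^2 = 0.268324
P(M+2) = 2 × 0.518^1 × 0.482^1 = 0.499352
P(M+4) = 0.482^2 = 0.232324
The M+2 peak is largest (0.499352); scaling to 100 gives 53.7 : 100.0 : 46.5.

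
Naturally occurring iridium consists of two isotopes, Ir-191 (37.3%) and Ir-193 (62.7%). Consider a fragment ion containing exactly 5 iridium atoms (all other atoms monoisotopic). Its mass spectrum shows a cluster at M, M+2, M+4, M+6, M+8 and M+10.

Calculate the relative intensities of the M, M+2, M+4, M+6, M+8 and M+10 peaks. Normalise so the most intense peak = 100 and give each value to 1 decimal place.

The 5 Ir atoms are independent, so intensities follow the terms of (0.373 + 0.627)^5.
P(M) = 0.373^5 = 0.007220
P(M+2) = 5 × 0.373^4 × 0.627^1 = 0.060684
P(M+4) = 10 × 0.373^3 × 0.627^2 = 0.204015
P(M+6) = 10 × 0.373^2 × 0.627^3 = 0.342942
P(M+8) = 5 × 0.373^1 × 0.627^4 = 0.288237
P(M+10) = 0.627^5 = 0.096903
The M+6 peak is largest (0.342942); scaling to 100 gives 2.1 : 17.7 : 59.5 : 100.0 : 84.0 : 28.3.

2.1 : 17.7 : 59.5 : 100.0 : 84.0 : 28.3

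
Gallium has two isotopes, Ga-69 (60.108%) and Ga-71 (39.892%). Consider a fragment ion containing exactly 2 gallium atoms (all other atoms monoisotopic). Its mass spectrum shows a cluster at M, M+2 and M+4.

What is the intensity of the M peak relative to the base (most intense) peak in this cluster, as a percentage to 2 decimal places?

Binomial terms of (0.60108 + 0.39892)^2: M 0.3613, M+2 0.4796, M+4 0.1591 → M+2 is the base peak.
P(M+2) = C(2,1) × 0.60108^1 × 0.39892^1 = 2 × 0.60108 × 0.39892 = 0.479566 (base)
P(M) = C(2,0) × 0.60108^2 × 0.39892^0 = 1 × 0.36129717 × 1.0000 = 0.361297
Relative intensity = 0.361297 / 0.479566 × 100 = 75.34

75.34%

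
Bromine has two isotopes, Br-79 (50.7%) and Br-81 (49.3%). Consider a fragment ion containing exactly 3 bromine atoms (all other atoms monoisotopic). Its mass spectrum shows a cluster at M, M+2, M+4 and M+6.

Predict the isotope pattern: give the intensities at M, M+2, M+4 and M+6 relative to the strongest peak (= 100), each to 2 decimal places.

34.28 : 100.00 : 97.24 : 31.52

Each Br atom is independently Br-79 (p = 0.507) or Br-81 (q = 0.493); the cluster is the binomial expansion (p + q)^3.
P(M) = 0.507^3 = 0.130324
P(M+2) = 3 × 0.507^2 × 0.493^1 = 0.380175
P(M+4) = 3 × 0.507^1 × 0.493^2 = 0.369678
P(M+6) = 0.493^3 = 0.119823
The M+2 peak is largest (0.380175); scaling to 100 gives 34.28 : 100.00 : 97.24 : 31.52.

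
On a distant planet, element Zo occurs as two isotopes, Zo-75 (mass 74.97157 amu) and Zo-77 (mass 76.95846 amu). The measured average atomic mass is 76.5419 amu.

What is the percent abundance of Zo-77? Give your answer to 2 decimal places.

79.03%

Let x be the fractional abundance of Zo-75; then Zo-77 has abundance 1 − x.
74.97157·x + 76.95846·(1 − x) = 76.5419
(74.97157 − 76.95846)·x = 76.5419 − 76.95846
x = -0.41656 / -1.98689 = 0.20965 → 20.97% Zo-75, 79.03% Zo-77.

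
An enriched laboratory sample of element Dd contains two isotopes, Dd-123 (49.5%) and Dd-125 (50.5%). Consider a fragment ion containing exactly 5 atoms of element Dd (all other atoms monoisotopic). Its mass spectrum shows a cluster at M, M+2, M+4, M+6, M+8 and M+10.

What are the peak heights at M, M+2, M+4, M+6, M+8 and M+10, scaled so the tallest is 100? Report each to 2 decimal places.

9.42 : 48.04 : 98.02 : 100.00 : 51.01 : 10.41

Each Dd atom is independently Dd-123 (p = 0.495) or Dd-125 (q = 0.505); the cluster is the binomial expansion (p + q)^5.
P(M) = 0.495^5 = 0.029718
P(M+2) = 5 × 0.495^4 × 0.505^1 = 0.151594
P(M+4) = 10 × 0.495^3 × 0.505^2 = 0.309313
P(M+6) = 10 × 0.495^2 × 0.505^3 = 0.315562
P(M+8) = 5 × 0.495^1 × 0.505^4 = 0.160968
P(M+10) = 0.505^5 = 0.032844
The M+6 peak is largest (0.315562); scaling to 100 gives 9.42 : 48.04 : 98.02 : 100.00 : 51.01 : 10.41.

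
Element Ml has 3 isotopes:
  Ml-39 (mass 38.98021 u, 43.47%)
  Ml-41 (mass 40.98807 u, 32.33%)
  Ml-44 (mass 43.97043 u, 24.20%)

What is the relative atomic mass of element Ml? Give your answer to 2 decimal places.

Weight each isotope mass by its fractional abundance: 0.4347 × 38.98021 + 0.3233 × 40.98807 + 0.2420 × 43.97043
= 16.944697 + 13.251443 + 10.640844 = 40.836984 u

40.84 u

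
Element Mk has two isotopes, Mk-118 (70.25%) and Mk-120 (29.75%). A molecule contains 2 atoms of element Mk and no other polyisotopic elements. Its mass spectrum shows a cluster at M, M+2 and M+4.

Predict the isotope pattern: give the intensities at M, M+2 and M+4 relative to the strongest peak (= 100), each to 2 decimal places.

Each Mk atom is independently Mk-118 (p = 0.7025) or Mk-120 (q = 0.2975); the cluster is the binomial expansion (p + q)^2.
P(M) = 0.7025^2 = 0.493506
P(M+2) = 2 × 0.7025^1 × 0.2975^1 = 0.417988
P(M+4) = 0.2975^2 = 0.088506
The M peak is largest (0.493506); scaling to 100 gives 100.00 : 84.70 : 17.93.

100.00 : 84.70 : 17.93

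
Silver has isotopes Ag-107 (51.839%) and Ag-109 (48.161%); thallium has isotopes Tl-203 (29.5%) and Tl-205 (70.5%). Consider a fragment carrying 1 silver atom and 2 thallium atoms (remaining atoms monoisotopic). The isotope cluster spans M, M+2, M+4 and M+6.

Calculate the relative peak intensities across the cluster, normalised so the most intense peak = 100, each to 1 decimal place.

9.9 : 56.2 : 100.0 : 52.3

Silver pattern (n=1): 0.51839 : 0.48161
Thallium pattern (n=2): 0.087025 : 0.41595 : 0.497025
Convolve the two distributions (both contribute in 2-u steps):
  M: 0.51839×0.087025 = 0.045113
  M+2: 0.51839×0.41595 + 0.48161×0.087025 = 0.257536
  M+4: 0.51839×0.497025 + 0.48161×0.41595 = 0.457978
  M+6: 0.48161×0.497025 = 0.239372
Scale to base peak (0.457978) = 100: 9.9 : 56.2 : 100.0 : 52.3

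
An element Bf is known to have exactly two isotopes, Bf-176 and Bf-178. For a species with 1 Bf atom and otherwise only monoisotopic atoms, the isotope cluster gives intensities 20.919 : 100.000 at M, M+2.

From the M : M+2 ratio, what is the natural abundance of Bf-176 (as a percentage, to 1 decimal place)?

17.3%

If p is the fraction of Bf that is Bf-176, then I(M+2)/I(M) = [C(1,1)·p^0·(1−p)] / p^1 = 1·(1−p)/p = 100.000/20.919 = 4.7803
(1−p)/p = 4.7803/1 = 4.7803  ⇒  p = 1/(1 + 4.7803) = 0.1730
Bf-176: 17.3%, Bf-178: 82.7%.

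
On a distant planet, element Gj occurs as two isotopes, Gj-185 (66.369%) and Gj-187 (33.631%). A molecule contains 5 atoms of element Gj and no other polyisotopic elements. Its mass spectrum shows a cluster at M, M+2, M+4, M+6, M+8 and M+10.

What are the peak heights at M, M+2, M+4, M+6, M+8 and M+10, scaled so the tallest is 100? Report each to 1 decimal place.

Expanding (0.66369 + 0.33631)^5:
P(M) = 0.66369^5 = 0.128773
P(M+2) = 5 × 0.66369^4 × 0.33631^1 = 0.326265
P(M+4) = 10 × 0.66369^3 × 0.33631^2 = 0.330655
P(M+6) = 10 × 0.66369^2 × 0.33631^3 = 0.167552
P(M+8) = 5 × 0.66369^1 × 0.33631^4 = 0.042452
P(M+10) = 0.33631^5 = 0.004302
The M+4 peak is largest (0.330655); scaling to 100 gives 38.9 : 98.7 : 100.0 : 50.7 : 12.8 : 1.3.

38.9 : 98.7 : 100.0 : 50.7 : 12.8 : 1.3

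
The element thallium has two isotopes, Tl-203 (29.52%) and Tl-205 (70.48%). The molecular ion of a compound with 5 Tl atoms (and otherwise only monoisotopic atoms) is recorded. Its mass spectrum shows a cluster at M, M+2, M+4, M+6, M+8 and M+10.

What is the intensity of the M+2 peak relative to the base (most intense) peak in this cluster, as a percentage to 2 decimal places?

(0.2952 + 0.7048)^5 gives M 0.0022, M+2 0.0268, M+4 0.1278, M+6 0.3051, M+8 0.3642, M+10 0.1739; the largest is M+8.
P(M+8) = C(5,4) × 0.2952^1 × 0.7048^4 = 5 × 0.2952 × 0.24675365 = 0.364208 (base)
P(M+2) = C(5,1) × 0.2952^4 × 0.7048^1 = 5 × 0.00759391 × 0.7048 = 0.026761
Relative intensity = 0.026761 / 0.364208 × 100 = 7.35

7.35%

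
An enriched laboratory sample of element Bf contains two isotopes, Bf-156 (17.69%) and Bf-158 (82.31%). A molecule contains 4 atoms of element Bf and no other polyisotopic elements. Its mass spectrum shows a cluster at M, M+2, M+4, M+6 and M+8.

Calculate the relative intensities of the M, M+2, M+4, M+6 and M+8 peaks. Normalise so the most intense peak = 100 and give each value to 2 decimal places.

0.21 : 3.97 : 27.71 : 85.97 : 100.00

Each Bf atom is independently Bf-156 (p = 0.1769) or Bf-158 (q = 0.8231); the cluster is the binomial expansion (p + q)^4.
P(M) = 0.1769^4 = 0.000979
P(M+2) = 4 × 0.1769^3 × 0.8231^1 = 0.018226
P(M+4) = 6 × 0.1769^2 × 0.8231^2 = 0.127207
P(M+6) = 4 × 0.1769^1 × 0.8231^3 = 0.394590
P(M+8) = 0.8231^4 = 0.458998
The M+8 peak is largest (0.458998); scaling to 100 gives 0.21 : 3.97 : 27.71 : 85.97 : 100.00.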